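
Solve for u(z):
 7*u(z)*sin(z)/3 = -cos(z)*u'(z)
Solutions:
 u(z) = C1*cos(z)^(7/3)


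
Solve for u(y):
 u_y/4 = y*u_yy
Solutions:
 u(y) = C1 + C2*y^(5/4)


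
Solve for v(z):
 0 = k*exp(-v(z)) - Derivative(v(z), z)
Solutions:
 v(z) = log(C1 + k*z)


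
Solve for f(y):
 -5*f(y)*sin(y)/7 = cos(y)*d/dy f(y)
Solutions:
 f(y) = C1*cos(y)^(5/7)


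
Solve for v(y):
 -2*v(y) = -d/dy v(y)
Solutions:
 v(y) = C1*exp(2*y)


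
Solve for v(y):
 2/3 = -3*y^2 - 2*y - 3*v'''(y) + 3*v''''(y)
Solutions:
 v(y) = C1 + C2*y + C3*y^2 + C4*exp(y) - y^5/60 - y^4/9 - 13*y^3/27


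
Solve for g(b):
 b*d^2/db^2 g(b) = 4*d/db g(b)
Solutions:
 g(b) = C1 + C2*b^5


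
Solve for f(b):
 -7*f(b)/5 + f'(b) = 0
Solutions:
 f(b) = C1*exp(7*b/5)


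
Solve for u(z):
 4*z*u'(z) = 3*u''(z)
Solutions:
 u(z) = C1 + C2*erfi(sqrt(6)*z/3)


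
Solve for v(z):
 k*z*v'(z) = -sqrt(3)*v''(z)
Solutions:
 v(z) = Piecewise((-sqrt(2)*3^(1/4)*sqrt(pi)*C1*erf(sqrt(2)*3^(3/4)*sqrt(k)*z/6)/(2*sqrt(k)) - C2, (k > 0) | (k < 0)), (-C1*z - C2, True))


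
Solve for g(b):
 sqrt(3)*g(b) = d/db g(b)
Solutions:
 g(b) = C1*exp(sqrt(3)*b)


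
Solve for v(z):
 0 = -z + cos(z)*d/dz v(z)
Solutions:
 v(z) = C1 + Integral(z/cos(z), z)


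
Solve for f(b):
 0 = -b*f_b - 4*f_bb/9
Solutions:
 f(b) = C1 + C2*erf(3*sqrt(2)*b/4)


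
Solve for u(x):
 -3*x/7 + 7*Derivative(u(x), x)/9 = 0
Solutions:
 u(x) = C1 + 27*x^2/98


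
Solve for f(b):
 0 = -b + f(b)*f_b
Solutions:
 f(b) = -sqrt(C1 + b^2)
 f(b) = sqrt(C1 + b^2)


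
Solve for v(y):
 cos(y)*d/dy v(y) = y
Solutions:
 v(y) = C1 + Integral(y/cos(y), y)


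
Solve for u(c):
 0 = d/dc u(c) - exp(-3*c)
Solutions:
 u(c) = C1 - exp(-3*c)/3


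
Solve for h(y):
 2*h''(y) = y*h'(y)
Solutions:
 h(y) = C1 + C2*erfi(y/2)


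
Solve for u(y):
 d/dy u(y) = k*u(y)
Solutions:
 u(y) = C1*exp(k*y)


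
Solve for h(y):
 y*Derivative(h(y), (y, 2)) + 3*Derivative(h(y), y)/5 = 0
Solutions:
 h(y) = C1 + C2*y^(2/5)


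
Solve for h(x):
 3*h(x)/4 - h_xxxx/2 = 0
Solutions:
 h(x) = C1*exp(-2^(3/4)*3^(1/4)*x/2) + C2*exp(2^(3/4)*3^(1/4)*x/2) + C3*sin(2^(3/4)*3^(1/4)*x/2) + C4*cos(2^(3/4)*3^(1/4)*x/2)


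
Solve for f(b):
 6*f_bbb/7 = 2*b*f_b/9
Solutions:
 f(b) = C1 + Integral(C2*airyai(7^(1/3)*b/3) + C3*airybi(7^(1/3)*b/3), b)


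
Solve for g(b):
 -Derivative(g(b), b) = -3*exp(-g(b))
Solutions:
 g(b) = log(C1 + 3*b)


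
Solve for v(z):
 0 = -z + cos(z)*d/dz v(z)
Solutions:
 v(z) = C1 + Integral(z/cos(z), z)


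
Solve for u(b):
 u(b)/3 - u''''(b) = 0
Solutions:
 u(b) = C1*exp(-3^(3/4)*b/3) + C2*exp(3^(3/4)*b/3) + C3*sin(3^(3/4)*b/3) + C4*cos(3^(3/4)*b/3)


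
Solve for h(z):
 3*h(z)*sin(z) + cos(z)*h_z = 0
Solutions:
 h(z) = C1*cos(z)^3


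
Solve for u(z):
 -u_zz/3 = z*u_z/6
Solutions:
 u(z) = C1 + C2*erf(z/2)


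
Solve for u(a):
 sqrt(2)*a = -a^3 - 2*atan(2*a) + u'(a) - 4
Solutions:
 u(a) = C1 + a^4/4 + sqrt(2)*a^2/2 + 2*a*atan(2*a) + 4*a - log(4*a^2 + 1)/2


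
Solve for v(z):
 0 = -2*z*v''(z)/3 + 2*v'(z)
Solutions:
 v(z) = C1 + C2*z^4


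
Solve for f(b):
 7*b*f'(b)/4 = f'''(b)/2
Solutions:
 f(b) = C1 + Integral(C2*airyai(2^(2/3)*7^(1/3)*b/2) + C3*airybi(2^(2/3)*7^(1/3)*b/2), b)


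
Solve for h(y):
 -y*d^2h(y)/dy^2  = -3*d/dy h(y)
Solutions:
 h(y) = C1 + C2*y^4


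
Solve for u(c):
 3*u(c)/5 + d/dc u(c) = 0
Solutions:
 u(c) = C1*exp(-3*c/5)


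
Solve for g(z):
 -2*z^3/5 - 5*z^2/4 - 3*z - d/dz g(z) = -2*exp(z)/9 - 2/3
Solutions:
 g(z) = C1 - z^4/10 - 5*z^3/12 - 3*z^2/2 + 2*z/3 + 2*exp(z)/9


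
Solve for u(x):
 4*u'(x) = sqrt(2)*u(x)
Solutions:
 u(x) = C1*exp(sqrt(2)*x/4)


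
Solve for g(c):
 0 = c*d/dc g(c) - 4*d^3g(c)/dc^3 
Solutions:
 g(c) = C1 + Integral(C2*airyai(2^(1/3)*c/2) + C3*airybi(2^(1/3)*c/2), c)


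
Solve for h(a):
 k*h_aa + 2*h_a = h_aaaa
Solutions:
 h(a) = C1 + C2*exp(a*(k/(3*(sqrt(1 - k^3/27) + 1)^(1/3)) + (sqrt(1 - k^3/27) + 1)^(1/3))) + C3*exp(a*(4*k/((-1 + sqrt(3)*I)*(sqrt(1 - k^3/27) + 1)^(1/3)) - 3*(sqrt(1 - k^3/27) + 1)^(1/3) + 3*sqrt(3)*I*(sqrt(1 - k^3/27) + 1)^(1/3))/6) + C4*exp(-a*(4*k/((1 + sqrt(3)*I)*(sqrt(1 - k^3/27) + 1)^(1/3)) + 3*(sqrt(1 - k^3/27) + 1)^(1/3) + 3*sqrt(3)*I*(sqrt(1 - k^3/27) + 1)^(1/3))/6)


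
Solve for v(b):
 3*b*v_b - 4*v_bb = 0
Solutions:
 v(b) = C1 + C2*erfi(sqrt(6)*b/4)


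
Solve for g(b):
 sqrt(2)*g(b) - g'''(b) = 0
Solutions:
 g(b) = C3*exp(2^(1/6)*b) + (C1*sin(2^(1/6)*sqrt(3)*b/2) + C2*cos(2^(1/6)*sqrt(3)*b/2))*exp(-2^(1/6)*b/2)


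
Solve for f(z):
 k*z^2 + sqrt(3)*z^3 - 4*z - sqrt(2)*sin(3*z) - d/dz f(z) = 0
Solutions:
 f(z) = C1 + k*z^3/3 + sqrt(3)*z^4/4 - 2*z^2 + sqrt(2)*cos(3*z)/3


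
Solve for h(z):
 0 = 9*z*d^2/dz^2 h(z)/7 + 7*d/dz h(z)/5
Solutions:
 h(z) = C1 + C2/z^(4/45)


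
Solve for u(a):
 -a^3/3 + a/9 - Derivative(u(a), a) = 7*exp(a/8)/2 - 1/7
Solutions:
 u(a) = C1 - a^4/12 + a^2/18 + a/7 - 28*exp(a/8)


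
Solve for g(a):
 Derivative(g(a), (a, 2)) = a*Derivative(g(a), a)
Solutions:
 g(a) = C1 + C2*erfi(sqrt(2)*a/2)


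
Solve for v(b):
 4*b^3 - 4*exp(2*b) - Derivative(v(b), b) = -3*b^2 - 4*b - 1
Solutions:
 v(b) = C1 + b^4 + b^3 + 2*b^2 + b - 2*exp(2*b)


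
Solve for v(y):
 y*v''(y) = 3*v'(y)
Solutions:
 v(y) = C1 + C2*y^4


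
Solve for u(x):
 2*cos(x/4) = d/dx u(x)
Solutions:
 u(x) = C1 + 8*sin(x/4)


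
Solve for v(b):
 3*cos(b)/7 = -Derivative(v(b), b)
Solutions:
 v(b) = C1 - 3*sin(b)/7


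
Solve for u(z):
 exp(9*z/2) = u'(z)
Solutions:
 u(z) = C1 + 2*exp(9*z/2)/9


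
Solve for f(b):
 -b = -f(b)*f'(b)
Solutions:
 f(b) = -sqrt(C1 + b^2)
 f(b) = sqrt(C1 + b^2)


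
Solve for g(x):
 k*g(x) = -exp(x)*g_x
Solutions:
 g(x) = C1*exp(k*exp(-x))


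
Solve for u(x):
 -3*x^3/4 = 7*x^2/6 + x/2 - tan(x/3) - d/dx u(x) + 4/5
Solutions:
 u(x) = C1 + 3*x^4/16 + 7*x^3/18 + x^2/4 + 4*x/5 + 3*log(cos(x/3))


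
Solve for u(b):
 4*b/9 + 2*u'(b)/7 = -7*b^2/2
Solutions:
 u(b) = C1 - 49*b^3/12 - 7*b^2/9


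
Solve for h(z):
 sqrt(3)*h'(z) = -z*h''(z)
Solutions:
 h(z) = C1 + C2*z^(1 - sqrt(3))


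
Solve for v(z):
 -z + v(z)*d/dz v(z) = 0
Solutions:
 v(z) = -sqrt(C1 + z^2)
 v(z) = sqrt(C1 + z^2)


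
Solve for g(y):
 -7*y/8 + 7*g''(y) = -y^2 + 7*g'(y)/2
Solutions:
 g(y) = C1 + C2*exp(y/2) + 2*y^3/21 + 25*y^2/56 + 25*y/14


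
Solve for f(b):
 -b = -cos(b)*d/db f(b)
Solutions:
 f(b) = C1 + Integral(b/cos(b), b)


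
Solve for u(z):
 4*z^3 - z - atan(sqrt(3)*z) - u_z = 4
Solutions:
 u(z) = C1 + z^4 - z^2/2 - z*atan(sqrt(3)*z) - 4*z + sqrt(3)*log(3*z^2 + 1)/6


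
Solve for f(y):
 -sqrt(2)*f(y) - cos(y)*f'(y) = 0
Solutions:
 f(y) = C1*(sin(y) - 1)^(sqrt(2)/2)/(sin(y) + 1)^(sqrt(2)/2)


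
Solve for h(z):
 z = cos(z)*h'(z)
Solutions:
 h(z) = C1 + Integral(z/cos(z), z)


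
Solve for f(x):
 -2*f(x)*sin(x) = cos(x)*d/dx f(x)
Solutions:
 f(x) = C1*cos(x)^2


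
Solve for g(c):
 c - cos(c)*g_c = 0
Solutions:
 g(c) = C1 + Integral(c/cos(c), c)


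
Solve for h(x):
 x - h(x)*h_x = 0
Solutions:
 h(x) = -sqrt(C1 + x^2)
 h(x) = sqrt(C1 + x^2)


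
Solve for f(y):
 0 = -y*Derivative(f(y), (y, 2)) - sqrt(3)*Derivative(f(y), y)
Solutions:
 f(y) = C1 + C2*y^(1 - sqrt(3))


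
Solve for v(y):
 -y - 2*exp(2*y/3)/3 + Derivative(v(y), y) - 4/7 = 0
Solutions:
 v(y) = C1 + y^2/2 + 4*y/7 + exp(2*y/3)


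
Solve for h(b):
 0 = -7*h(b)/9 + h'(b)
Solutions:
 h(b) = C1*exp(7*b/9)


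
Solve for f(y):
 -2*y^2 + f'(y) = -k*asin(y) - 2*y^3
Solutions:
 f(y) = C1 - k*(y*asin(y) + sqrt(1 - y^2)) - y^4/2 + 2*y^3/3


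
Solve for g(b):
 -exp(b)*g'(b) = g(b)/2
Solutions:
 g(b) = C1*exp(exp(-b)/2)


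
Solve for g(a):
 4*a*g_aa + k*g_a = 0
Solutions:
 g(a) = C1 + a^(1 - re(k)/4)*(C2*sin(log(a)*Abs(im(k))/4) + C3*cos(log(a)*im(k)/4))


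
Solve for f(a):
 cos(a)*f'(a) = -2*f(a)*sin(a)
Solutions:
 f(a) = C1*cos(a)^2


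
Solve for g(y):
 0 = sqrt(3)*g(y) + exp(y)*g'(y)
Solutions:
 g(y) = C1*exp(sqrt(3)*exp(-y))


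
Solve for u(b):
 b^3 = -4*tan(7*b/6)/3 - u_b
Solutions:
 u(b) = C1 - b^4/4 + 8*log(cos(7*b/6))/7


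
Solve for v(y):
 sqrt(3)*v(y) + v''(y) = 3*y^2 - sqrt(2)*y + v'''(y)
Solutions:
 v(y) = C1*exp(y*(-2^(2/3)*(2 + 27*sqrt(3) + sqrt(-4 + (2 + 27*sqrt(3))^2))^(1/3) - 2*2^(1/3)/(2 + 27*sqrt(3) + sqrt(-4 + (2 + 27*sqrt(3))^2))^(1/3) + 4)/12)*sin(2^(1/3)*sqrt(3)*y*(-2^(1/3)*(2 + 27*sqrt(3) + sqrt(-4 + 729*(-sqrt(3) - 2/27)^2))^(1/3) + 2/(2 + 27*sqrt(3) + sqrt(-4 + 729*(-sqrt(3) - 2/27)^2))^(1/3))/12) + C2*exp(y*(-2^(2/3)*(2 + 27*sqrt(3) + sqrt(-4 + (2 + 27*sqrt(3))^2))^(1/3) - 2*2^(1/3)/(2 + 27*sqrt(3) + sqrt(-4 + (2 + 27*sqrt(3))^2))^(1/3) + 4)/12)*cos(2^(1/3)*sqrt(3)*y*(-2^(1/3)*(2 + 27*sqrt(3) + sqrt(-4 + 729*(-sqrt(3) - 2/27)^2))^(1/3) + 2/(2 + 27*sqrt(3) + sqrt(-4 + 729*(-sqrt(3) - 2/27)^2))^(1/3))/12) + C3*exp(y*(2*2^(1/3)/(2 + 27*sqrt(3) + sqrt(-4 + (2 + 27*sqrt(3))^2))^(1/3) + 2 + 2^(2/3)*(2 + 27*sqrt(3) + sqrt(-4 + (2 + 27*sqrt(3))^2))^(1/3))/6) + sqrt(3)*y^2 - sqrt(6)*y/3 - 2


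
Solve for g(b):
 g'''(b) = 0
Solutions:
 g(b) = C1 + C2*b + C3*b^2


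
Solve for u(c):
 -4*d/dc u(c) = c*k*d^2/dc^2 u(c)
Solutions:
 u(c) = C1 + c^(((re(k) - 4)*re(k) + im(k)^2)/(re(k)^2 + im(k)^2))*(C2*sin(4*log(c)*Abs(im(k))/(re(k)^2 + im(k)^2)) + C3*cos(4*log(c)*im(k)/(re(k)^2 + im(k)^2)))


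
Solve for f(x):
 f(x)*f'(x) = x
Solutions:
 f(x) = -sqrt(C1 + x^2)
 f(x) = sqrt(C1 + x^2)


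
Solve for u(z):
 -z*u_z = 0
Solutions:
 u(z) = C1


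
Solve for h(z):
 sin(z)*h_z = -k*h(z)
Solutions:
 h(z) = C1*exp(k*(-log(cos(z) - 1) + log(cos(z) + 1))/2)


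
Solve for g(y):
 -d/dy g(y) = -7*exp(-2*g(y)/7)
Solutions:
 g(y) = 7*log(-sqrt(C1 + 7*y)) - 7*log(7) + 7*log(14)/2
 g(y) = 7*log(C1 + 7*y)/2 - 7*log(7) + 7*log(14)/2


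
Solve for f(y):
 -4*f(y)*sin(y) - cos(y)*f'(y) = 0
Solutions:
 f(y) = C1*cos(y)^4


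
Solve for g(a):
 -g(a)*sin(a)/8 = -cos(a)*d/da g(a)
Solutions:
 g(a) = C1/cos(a)^(1/8)


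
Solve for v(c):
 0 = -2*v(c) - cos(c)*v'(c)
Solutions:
 v(c) = C1*(sin(c) - 1)/(sin(c) + 1)


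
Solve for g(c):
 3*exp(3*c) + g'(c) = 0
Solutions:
 g(c) = C1 - exp(3*c)


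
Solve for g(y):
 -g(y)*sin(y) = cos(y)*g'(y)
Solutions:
 g(y) = C1*cos(y)


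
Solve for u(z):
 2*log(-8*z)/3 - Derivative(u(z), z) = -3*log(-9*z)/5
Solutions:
 u(z) = C1 + 19*z*log(-z)/15 + z*(-19/15 + log(3)/5 + log(12))


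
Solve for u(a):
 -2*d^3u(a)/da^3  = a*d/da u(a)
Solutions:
 u(a) = C1 + Integral(C2*airyai(-2^(2/3)*a/2) + C3*airybi(-2^(2/3)*a/2), a)


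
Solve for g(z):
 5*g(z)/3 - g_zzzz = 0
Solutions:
 g(z) = C1*exp(-3^(3/4)*5^(1/4)*z/3) + C2*exp(3^(3/4)*5^(1/4)*z/3) + C3*sin(3^(3/4)*5^(1/4)*z/3) + C4*cos(3^(3/4)*5^(1/4)*z/3)


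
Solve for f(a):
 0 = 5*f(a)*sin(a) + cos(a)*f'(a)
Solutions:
 f(a) = C1*cos(a)^5


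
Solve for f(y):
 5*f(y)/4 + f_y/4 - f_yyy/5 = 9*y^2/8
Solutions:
 f(y) = C1*exp(-15^(1/3)*y*(15^(1/3)/(sqrt(2010) + 45)^(1/3) + (sqrt(2010) + 45)^(1/3))/12)*sin(3^(1/6)*5^(1/3)*y*(-3^(2/3)*(sqrt(2010) + 45)^(1/3) + 3*5^(1/3)/(sqrt(2010) + 45)^(1/3))/12) + C2*exp(-15^(1/3)*y*(15^(1/3)/(sqrt(2010) + 45)^(1/3) + (sqrt(2010) + 45)^(1/3))/12)*cos(3^(1/6)*5^(1/3)*y*(-3^(2/3)*(sqrt(2010) + 45)^(1/3) + 3*5^(1/3)/(sqrt(2010) + 45)^(1/3))/12) + C3*exp(15^(1/3)*y*(15^(1/3)/(sqrt(2010) + 45)^(1/3) + (sqrt(2010) + 45)^(1/3))/6) + 9*y^2/10 - 9*y/25 + 9/125


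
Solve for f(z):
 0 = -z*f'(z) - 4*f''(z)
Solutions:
 f(z) = C1 + C2*erf(sqrt(2)*z/4)


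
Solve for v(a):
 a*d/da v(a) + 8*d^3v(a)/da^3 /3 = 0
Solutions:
 v(a) = C1 + Integral(C2*airyai(-3^(1/3)*a/2) + C3*airybi(-3^(1/3)*a/2), a)


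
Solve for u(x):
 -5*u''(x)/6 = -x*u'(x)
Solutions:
 u(x) = C1 + C2*erfi(sqrt(15)*x/5)


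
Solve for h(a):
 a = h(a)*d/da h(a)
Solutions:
 h(a) = -sqrt(C1 + a^2)
 h(a) = sqrt(C1 + a^2)


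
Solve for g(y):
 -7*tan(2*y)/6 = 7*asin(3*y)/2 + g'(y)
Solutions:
 g(y) = C1 - 7*y*asin(3*y)/2 - 7*sqrt(1 - 9*y^2)/6 + 7*log(cos(2*y))/12


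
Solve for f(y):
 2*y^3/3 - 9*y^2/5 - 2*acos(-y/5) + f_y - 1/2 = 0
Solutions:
 f(y) = C1 - y^4/6 + 3*y^3/5 + 2*y*acos(-y/5) + y/2 + 2*sqrt(25 - y^2)


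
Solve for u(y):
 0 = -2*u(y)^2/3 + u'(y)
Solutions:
 u(y) = -3/(C1 + 2*y)


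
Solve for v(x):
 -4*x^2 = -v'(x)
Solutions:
 v(x) = C1 + 4*x^3/3


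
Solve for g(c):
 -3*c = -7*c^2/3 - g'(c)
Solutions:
 g(c) = C1 - 7*c^3/9 + 3*c^2/2


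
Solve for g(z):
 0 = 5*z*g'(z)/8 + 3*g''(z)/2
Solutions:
 g(z) = C1 + C2*erf(sqrt(30)*z/12)


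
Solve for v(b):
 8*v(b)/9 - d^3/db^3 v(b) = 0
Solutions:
 v(b) = C3*exp(2*3^(1/3)*b/3) + (C1*sin(3^(5/6)*b/3) + C2*cos(3^(5/6)*b/3))*exp(-3^(1/3)*b/3)


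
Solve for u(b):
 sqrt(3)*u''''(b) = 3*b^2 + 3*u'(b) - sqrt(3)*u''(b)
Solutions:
 u(b) = C1 + C2*exp(-2^(1/3)*sqrt(3)*b*(-2/(9 + sqrt(85))^(1/3) + 2^(1/3)*(9 + sqrt(85))^(1/3))/12)*sin(2^(1/3)*b*(2/(9 + sqrt(85))^(1/3) + 2^(1/3)*(9 + sqrt(85))^(1/3))/4) + C3*exp(-2^(1/3)*sqrt(3)*b*(-2/(9 + sqrt(85))^(1/3) + 2^(1/3)*(9 + sqrt(85))^(1/3))/12)*cos(2^(1/3)*b*(2/(9 + sqrt(85))^(1/3) + 2^(1/3)*(9 + sqrt(85))^(1/3))/4) + C4*exp(2^(1/3)*sqrt(3)*b*(-2/(9 + sqrt(85))^(1/3) + 2^(1/3)*(9 + sqrt(85))^(1/3))/6) - b^3/3 - sqrt(3)*b^2/3 - 2*b/3


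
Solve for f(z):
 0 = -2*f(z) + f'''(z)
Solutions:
 f(z) = C3*exp(2^(1/3)*z) + (C1*sin(2^(1/3)*sqrt(3)*z/2) + C2*cos(2^(1/3)*sqrt(3)*z/2))*exp(-2^(1/3)*z/2)


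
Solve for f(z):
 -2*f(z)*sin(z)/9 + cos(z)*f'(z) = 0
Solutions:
 f(z) = C1/cos(z)^(2/9)


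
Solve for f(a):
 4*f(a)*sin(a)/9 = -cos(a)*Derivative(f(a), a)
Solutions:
 f(a) = C1*cos(a)^(4/9)


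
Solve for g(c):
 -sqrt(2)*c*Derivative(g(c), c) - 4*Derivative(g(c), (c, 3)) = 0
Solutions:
 g(c) = C1 + Integral(C2*airyai(-sqrt(2)*c/2) + C3*airybi(-sqrt(2)*c/2), c)


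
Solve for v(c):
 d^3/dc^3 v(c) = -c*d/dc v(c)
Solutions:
 v(c) = C1 + Integral(C2*airyai(-c) + C3*airybi(-c), c)


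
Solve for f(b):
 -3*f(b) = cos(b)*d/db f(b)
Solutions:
 f(b) = C1*(sin(b) - 1)^(3/2)/(sin(b) + 1)^(3/2)


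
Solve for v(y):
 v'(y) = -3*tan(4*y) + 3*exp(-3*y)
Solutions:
 v(y) = C1 - 3*log(tan(4*y)^2 + 1)/8 - exp(-3*y)


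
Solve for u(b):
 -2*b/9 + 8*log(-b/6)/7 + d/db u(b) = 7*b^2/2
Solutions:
 u(b) = C1 + 7*b^3/6 + b^2/9 - 8*b*log(-b)/7 + 8*b*(1 + log(6))/7


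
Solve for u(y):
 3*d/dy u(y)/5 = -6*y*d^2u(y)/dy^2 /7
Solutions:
 u(y) = C1 + C2*y^(3/10)


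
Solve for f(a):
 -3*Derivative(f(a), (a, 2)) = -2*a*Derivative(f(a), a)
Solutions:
 f(a) = C1 + C2*erfi(sqrt(3)*a/3)


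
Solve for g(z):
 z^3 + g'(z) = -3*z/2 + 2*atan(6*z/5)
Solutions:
 g(z) = C1 - z^4/4 - 3*z^2/4 + 2*z*atan(6*z/5) - 5*log(36*z^2 + 25)/6


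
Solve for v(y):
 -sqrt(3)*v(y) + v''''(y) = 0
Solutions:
 v(y) = C1*exp(-3^(1/8)*y) + C2*exp(3^(1/8)*y) + C3*sin(3^(1/8)*y) + C4*cos(3^(1/8)*y)


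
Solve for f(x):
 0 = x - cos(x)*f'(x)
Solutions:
 f(x) = C1 + Integral(x/cos(x), x)


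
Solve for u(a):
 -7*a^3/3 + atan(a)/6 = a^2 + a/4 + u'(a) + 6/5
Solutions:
 u(a) = C1 - 7*a^4/12 - a^3/3 - a^2/8 + a*atan(a)/6 - 6*a/5 - log(a^2 + 1)/12


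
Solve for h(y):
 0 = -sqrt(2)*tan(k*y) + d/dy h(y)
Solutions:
 h(y) = C1 + sqrt(2)*Piecewise((-log(cos(k*y))/k, Ne(k, 0)), (0, True))


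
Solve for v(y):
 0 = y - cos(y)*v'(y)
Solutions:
 v(y) = C1 + Integral(y/cos(y), y)


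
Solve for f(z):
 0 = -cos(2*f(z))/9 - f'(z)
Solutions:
 z/9 - log(sin(2*f(z)) - 1)/4 + log(sin(2*f(z)) + 1)/4 = C1


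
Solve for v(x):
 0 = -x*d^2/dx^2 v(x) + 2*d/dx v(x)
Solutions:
 v(x) = C1 + C2*x^3


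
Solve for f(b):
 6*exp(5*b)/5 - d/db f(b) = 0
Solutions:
 f(b) = C1 + 6*exp(5*b)/25


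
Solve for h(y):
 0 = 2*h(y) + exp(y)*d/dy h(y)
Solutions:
 h(y) = C1*exp(2*exp(-y))


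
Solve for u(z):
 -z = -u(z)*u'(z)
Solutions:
 u(z) = -sqrt(C1 + z^2)
 u(z) = sqrt(C1 + z^2)


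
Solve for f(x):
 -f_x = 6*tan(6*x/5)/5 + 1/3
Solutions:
 f(x) = C1 - x/3 + log(cos(6*x/5))


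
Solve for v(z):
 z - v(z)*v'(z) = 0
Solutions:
 v(z) = -sqrt(C1 + z^2)
 v(z) = sqrt(C1 + z^2)


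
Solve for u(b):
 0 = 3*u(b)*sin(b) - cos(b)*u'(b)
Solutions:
 u(b) = C1/cos(b)^3


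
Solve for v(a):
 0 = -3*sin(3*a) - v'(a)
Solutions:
 v(a) = C1 + cos(3*a)


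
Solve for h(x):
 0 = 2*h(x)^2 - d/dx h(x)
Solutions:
 h(x) = -1/(C1 + 2*x)


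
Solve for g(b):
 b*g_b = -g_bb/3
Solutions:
 g(b) = C1 + C2*erf(sqrt(6)*b/2)


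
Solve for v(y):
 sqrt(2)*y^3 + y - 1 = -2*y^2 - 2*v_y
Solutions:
 v(y) = C1 - sqrt(2)*y^4/8 - y^3/3 - y^2/4 + y/2


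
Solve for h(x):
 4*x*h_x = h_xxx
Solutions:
 h(x) = C1 + Integral(C2*airyai(2^(2/3)*x) + C3*airybi(2^(2/3)*x), x)


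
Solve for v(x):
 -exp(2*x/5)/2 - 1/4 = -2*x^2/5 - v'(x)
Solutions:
 v(x) = C1 - 2*x^3/15 + x/4 + 5*exp(2*x/5)/4


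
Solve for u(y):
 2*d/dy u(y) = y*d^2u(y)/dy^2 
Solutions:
 u(y) = C1 + C2*y^3


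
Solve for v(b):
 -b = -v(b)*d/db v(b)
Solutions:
 v(b) = -sqrt(C1 + b^2)
 v(b) = sqrt(C1 + b^2)


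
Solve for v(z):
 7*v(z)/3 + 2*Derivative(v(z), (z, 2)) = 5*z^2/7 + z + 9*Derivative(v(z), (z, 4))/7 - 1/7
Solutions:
 v(z) = C1*exp(-sqrt(21)*z/3) + C2*exp(sqrt(21)*z/3) + C3*sin(sqrt(7)*z/3) + C4*cos(sqrt(7)*z/3) + 15*z^2/49 + 3*z/7 - 201/343


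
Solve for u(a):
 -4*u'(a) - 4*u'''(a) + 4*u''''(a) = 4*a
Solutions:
 u(a) = C1 + C2*exp(a*(-2^(2/3)*(3*sqrt(93) + 29)^(1/3) - 2*2^(1/3)/(3*sqrt(93) + 29)^(1/3) + 4)/12)*sin(2^(1/3)*sqrt(3)*a*(-2^(1/3)*(3*sqrt(93) + 29)^(1/3) + 2/(3*sqrt(93) + 29)^(1/3))/12) + C3*exp(a*(-2^(2/3)*(3*sqrt(93) + 29)^(1/3) - 2*2^(1/3)/(3*sqrt(93) + 29)^(1/3) + 4)/12)*cos(2^(1/3)*sqrt(3)*a*(-2^(1/3)*(3*sqrt(93) + 29)^(1/3) + 2/(3*sqrt(93) + 29)^(1/3))/12) + C4*exp(a*(2*2^(1/3)/(3*sqrt(93) + 29)^(1/3) + 2 + 2^(2/3)*(3*sqrt(93) + 29)^(1/3))/6) - a^2/2


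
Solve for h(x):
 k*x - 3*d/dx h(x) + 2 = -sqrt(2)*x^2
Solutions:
 h(x) = C1 + k*x^2/6 + sqrt(2)*x^3/9 + 2*x/3


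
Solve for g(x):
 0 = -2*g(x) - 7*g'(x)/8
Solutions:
 g(x) = C1*exp(-16*x/7)


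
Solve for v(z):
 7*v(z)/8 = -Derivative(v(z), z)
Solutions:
 v(z) = C1*exp(-7*z/8)


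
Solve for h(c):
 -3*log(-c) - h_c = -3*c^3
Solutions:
 h(c) = C1 + 3*c^4/4 - 3*c*log(-c) + 3*c


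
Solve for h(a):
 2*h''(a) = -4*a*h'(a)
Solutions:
 h(a) = C1 + C2*erf(a)


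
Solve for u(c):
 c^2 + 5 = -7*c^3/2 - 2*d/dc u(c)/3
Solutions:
 u(c) = C1 - 21*c^4/16 - c^3/2 - 15*c/2


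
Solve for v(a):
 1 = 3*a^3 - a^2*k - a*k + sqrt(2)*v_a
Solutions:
 v(a) = C1 - 3*sqrt(2)*a^4/8 + sqrt(2)*a^3*k/6 + sqrt(2)*a^2*k/4 + sqrt(2)*a/2


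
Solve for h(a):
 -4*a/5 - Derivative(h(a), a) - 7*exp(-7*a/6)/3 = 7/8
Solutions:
 h(a) = C1 - 2*a^2/5 - 7*a/8 + 2*exp(-7*a/6)


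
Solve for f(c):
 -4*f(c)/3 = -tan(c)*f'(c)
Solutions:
 f(c) = C1*sin(c)^(4/3)


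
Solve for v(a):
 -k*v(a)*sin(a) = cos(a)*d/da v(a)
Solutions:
 v(a) = C1*exp(k*log(cos(a)))


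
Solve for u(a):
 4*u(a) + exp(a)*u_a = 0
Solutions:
 u(a) = C1*exp(4*exp(-a))


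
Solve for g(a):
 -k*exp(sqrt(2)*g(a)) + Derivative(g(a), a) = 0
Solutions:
 g(a) = sqrt(2)*(2*log(-1/(C1 + a*k)) - log(2))/4


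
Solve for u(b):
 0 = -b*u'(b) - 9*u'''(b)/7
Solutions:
 u(b) = C1 + Integral(C2*airyai(-21^(1/3)*b/3) + C3*airybi(-21^(1/3)*b/3), b)


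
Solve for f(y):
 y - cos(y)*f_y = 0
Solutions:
 f(y) = C1 + Integral(y/cos(y), y)


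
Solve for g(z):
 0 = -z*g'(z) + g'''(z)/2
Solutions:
 g(z) = C1 + Integral(C2*airyai(2^(1/3)*z) + C3*airybi(2^(1/3)*z), z)


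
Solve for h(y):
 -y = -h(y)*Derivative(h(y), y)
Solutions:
 h(y) = -sqrt(C1 + y^2)
 h(y) = sqrt(C1 + y^2)


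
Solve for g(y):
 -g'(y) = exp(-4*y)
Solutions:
 g(y) = C1 + exp(-4*y)/4


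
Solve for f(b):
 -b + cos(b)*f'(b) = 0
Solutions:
 f(b) = C1 + Integral(b/cos(b), b)


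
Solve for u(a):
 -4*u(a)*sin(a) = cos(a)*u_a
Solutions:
 u(a) = C1*cos(a)^4


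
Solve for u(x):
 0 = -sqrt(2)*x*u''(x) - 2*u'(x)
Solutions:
 u(x) = C1 + C2*x^(1 - sqrt(2))


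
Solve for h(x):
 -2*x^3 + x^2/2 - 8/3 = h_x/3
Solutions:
 h(x) = C1 - 3*x^4/2 + x^3/2 - 8*x


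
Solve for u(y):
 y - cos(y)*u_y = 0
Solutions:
 u(y) = C1 + Integral(y/cos(y), y)


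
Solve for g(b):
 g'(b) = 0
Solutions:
 g(b) = C1


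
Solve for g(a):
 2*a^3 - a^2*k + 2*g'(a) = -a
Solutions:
 g(a) = C1 - a^4/4 + a^3*k/6 - a^2/4


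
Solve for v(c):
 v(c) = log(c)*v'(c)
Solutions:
 v(c) = C1*exp(li(c))


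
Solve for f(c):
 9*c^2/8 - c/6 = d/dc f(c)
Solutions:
 f(c) = C1 + 3*c^3/8 - c^2/12


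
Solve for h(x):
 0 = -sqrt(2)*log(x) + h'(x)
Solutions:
 h(x) = C1 + sqrt(2)*x*log(x) - sqrt(2)*x


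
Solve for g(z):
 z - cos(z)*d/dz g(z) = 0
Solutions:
 g(z) = C1 + Integral(z/cos(z), z)


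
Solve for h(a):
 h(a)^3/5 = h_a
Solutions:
 h(a) = -sqrt(10)*sqrt(-1/(C1 + a))/2
 h(a) = sqrt(10)*sqrt(-1/(C1 + a))/2


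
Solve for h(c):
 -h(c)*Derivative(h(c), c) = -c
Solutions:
 h(c) = -sqrt(C1 + c^2)
 h(c) = sqrt(C1 + c^2)


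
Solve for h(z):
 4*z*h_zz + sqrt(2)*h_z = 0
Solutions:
 h(z) = C1 + C2*z^(1 - sqrt(2)/4)


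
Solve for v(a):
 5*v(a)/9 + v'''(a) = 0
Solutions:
 v(a) = C3*exp(-15^(1/3)*a/3) + (C1*sin(3^(5/6)*5^(1/3)*a/6) + C2*cos(3^(5/6)*5^(1/3)*a/6))*exp(15^(1/3)*a/6)


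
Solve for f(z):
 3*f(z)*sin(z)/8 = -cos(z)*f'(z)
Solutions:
 f(z) = C1*cos(z)^(3/8)


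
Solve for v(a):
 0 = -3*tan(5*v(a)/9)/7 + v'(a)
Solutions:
 v(a) = -9*asin(C1*exp(5*a/21))/5 + 9*pi/5
 v(a) = 9*asin(C1*exp(5*a/21))/5


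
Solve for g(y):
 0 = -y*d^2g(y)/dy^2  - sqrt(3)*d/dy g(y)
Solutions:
 g(y) = C1 + C2*y^(1 - sqrt(3))


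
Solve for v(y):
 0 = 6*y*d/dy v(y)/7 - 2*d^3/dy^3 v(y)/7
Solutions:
 v(y) = C1 + Integral(C2*airyai(3^(1/3)*y) + C3*airybi(3^(1/3)*y), y)


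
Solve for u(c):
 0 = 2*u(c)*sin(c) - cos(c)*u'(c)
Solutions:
 u(c) = C1/cos(c)^2


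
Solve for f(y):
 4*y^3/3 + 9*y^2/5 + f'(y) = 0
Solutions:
 f(y) = C1 - y^4/3 - 3*y^3/5


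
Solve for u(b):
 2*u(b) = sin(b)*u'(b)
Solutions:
 u(b) = C1*(cos(b) - 1)/(cos(b) + 1)


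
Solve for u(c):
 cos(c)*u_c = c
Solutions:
 u(c) = C1 + Integral(c/cos(c), c)


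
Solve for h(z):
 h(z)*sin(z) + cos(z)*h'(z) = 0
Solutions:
 h(z) = C1*cos(z)


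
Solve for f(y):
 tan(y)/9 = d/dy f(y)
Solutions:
 f(y) = C1 - log(cos(y))/9


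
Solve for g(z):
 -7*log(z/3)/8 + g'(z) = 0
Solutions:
 g(z) = C1 + 7*z*log(z)/8 - 7*z*log(3)/8 - 7*z/8


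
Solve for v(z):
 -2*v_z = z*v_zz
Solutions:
 v(z) = C1 + C2/z


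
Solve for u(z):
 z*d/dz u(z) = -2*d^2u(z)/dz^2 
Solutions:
 u(z) = C1 + C2*erf(z/2)


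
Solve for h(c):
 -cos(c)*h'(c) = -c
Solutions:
 h(c) = C1 + Integral(c/cos(c), c)


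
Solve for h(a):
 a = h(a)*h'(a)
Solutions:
 h(a) = -sqrt(C1 + a^2)
 h(a) = sqrt(C1 + a^2)


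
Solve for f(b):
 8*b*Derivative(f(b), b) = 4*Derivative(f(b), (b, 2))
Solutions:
 f(b) = C1 + C2*erfi(b)


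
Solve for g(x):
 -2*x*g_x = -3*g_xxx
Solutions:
 g(x) = C1 + Integral(C2*airyai(2^(1/3)*3^(2/3)*x/3) + C3*airybi(2^(1/3)*3^(2/3)*x/3), x)


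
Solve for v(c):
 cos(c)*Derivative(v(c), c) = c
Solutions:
 v(c) = C1 + Integral(c/cos(c), c)


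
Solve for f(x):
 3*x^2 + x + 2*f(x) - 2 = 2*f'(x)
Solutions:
 f(x) = C1*exp(x) - 3*x^2/2 - 7*x/2 - 5/2


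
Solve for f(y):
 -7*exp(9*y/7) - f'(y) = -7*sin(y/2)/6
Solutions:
 f(y) = C1 - 49*exp(9*y/7)/9 - 7*cos(y/2)/3


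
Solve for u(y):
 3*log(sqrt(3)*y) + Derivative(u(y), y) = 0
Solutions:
 u(y) = C1 - 3*y*log(y) - 3*y*log(3)/2 + 3*y


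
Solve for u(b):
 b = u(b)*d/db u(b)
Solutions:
 u(b) = -sqrt(C1 + b^2)
 u(b) = sqrt(C1 + b^2)


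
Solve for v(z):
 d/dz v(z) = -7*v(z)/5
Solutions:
 v(z) = C1*exp(-7*z/5)


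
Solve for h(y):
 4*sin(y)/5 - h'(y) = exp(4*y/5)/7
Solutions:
 h(y) = C1 - 5*exp(4*y/5)/28 - 4*cos(y)/5


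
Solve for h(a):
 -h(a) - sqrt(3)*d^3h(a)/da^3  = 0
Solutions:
 h(a) = C3*exp(-3^(5/6)*a/3) + (C1*sin(3^(1/3)*a/2) + C2*cos(3^(1/3)*a/2))*exp(3^(5/6)*a/6)


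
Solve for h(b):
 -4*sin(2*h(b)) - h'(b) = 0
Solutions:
 h(b) = pi - acos((-C1 - exp(16*b))/(C1 - exp(16*b)))/2
 h(b) = acos((-C1 - exp(16*b))/(C1 - exp(16*b)))/2


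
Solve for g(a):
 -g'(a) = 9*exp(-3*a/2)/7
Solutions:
 g(a) = C1 + 6*exp(-3*a/2)/7


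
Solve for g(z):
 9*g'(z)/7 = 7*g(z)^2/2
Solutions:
 g(z) = -18/(C1 + 49*z)


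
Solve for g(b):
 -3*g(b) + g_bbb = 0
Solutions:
 g(b) = C3*exp(3^(1/3)*b) + (C1*sin(3^(5/6)*b/2) + C2*cos(3^(5/6)*b/2))*exp(-3^(1/3)*b/2)


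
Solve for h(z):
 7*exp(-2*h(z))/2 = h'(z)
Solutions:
 h(z) = log(-sqrt(C1 + 7*z))
 h(z) = log(C1 + 7*z)/2


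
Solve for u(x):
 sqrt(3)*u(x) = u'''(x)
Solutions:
 u(x) = C3*exp(3^(1/6)*x) + (C1*sin(3^(2/3)*x/2) + C2*cos(3^(2/3)*x/2))*exp(-3^(1/6)*x/2)


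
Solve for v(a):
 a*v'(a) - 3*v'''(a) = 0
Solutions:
 v(a) = C1 + Integral(C2*airyai(3^(2/3)*a/3) + C3*airybi(3^(2/3)*a/3), a)


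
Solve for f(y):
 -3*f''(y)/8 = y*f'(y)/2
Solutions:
 f(y) = C1 + C2*erf(sqrt(6)*y/3)


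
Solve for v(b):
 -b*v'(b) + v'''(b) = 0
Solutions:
 v(b) = C1 + Integral(C2*airyai(b) + C3*airybi(b), b)


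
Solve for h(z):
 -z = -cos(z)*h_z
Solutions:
 h(z) = C1 + Integral(z/cos(z), z)


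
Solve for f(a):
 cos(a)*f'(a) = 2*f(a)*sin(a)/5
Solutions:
 f(a) = C1/cos(a)^(2/5)


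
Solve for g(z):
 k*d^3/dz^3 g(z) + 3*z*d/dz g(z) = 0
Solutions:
 g(z) = C1 + Integral(C2*airyai(3^(1/3)*z*(-1/k)^(1/3)) + C3*airybi(3^(1/3)*z*(-1/k)^(1/3)), z)


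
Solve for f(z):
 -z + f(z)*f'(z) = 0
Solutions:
 f(z) = -sqrt(C1 + z^2)
 f(z) = sqrt(C1 + z^2)


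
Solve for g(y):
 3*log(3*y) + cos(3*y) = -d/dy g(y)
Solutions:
 g(y) = C1 - 3*y*log(y) - 3*y*log(3) + 3*y - sin(3*y)/3


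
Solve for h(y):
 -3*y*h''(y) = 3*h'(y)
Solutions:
 h(y) = C1 + C2*log(y)


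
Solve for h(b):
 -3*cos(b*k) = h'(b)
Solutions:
 h(b) = C1 - 3*sin(b*k)/k


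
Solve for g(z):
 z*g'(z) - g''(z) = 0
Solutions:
 g(z) = C1 + C2*erfi(sqrt(2)*z/2)


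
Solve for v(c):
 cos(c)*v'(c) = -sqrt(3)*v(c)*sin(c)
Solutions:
 v(c) = C1*cos(c)^(sqrt(3))


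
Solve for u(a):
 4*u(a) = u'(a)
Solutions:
 u(a) = C1*exp(4*a)


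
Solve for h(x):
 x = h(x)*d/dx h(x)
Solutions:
 h(x) = -sqrt(C1 + x^2)
 h(x) = sqrt(C1 + x^2)


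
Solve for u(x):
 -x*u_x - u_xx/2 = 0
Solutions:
 u(x) = C1 + C2*erf(x)


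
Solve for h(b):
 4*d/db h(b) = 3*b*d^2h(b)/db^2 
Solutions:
 h(b) = C1 + C2*b^(7/3)


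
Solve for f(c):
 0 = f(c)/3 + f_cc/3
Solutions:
 f(c) = C1*sin(c) + C2*cos(c)


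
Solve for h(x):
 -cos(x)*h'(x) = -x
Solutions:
 h(x) = C1 + Integral(x/cos(x), x)


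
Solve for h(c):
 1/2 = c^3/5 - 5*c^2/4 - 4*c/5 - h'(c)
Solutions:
 h(c) = C1 + c^4/20 - 5*c^3/12 - 2*c^2/5 - c/2


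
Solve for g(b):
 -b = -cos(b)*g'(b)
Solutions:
 g(b) = C1 + Integral(b/cos(b), b)


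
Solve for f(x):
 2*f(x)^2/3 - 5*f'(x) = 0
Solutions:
 f(x) = -15/(C1 + 2*x)


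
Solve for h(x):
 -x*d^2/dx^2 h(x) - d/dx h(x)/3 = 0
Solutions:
 h(x) = C1 + C2*x^(2/3)


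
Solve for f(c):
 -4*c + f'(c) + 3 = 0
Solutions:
 f(c) = C1 + 2*c^2 - 3*c


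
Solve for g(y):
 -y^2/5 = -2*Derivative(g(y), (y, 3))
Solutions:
 g(y) = C1 + C2*y + C3*y^2 + y^5/600


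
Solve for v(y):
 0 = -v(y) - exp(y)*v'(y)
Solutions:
 v(y) = C1*exp(exp(-y))


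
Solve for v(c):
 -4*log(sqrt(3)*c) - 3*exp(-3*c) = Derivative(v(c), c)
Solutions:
 v(c) = C1 - 4*c*log(c) + 2*c*(2 - log(3)) + exp(-3*c)


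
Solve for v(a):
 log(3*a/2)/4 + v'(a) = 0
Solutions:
 v(a) = C1 - a*log(a)/4 - a*log(3)/4 + a*log(2)/4 + a/4


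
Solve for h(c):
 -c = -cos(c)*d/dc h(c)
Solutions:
 h(c) = C1 + Integral(c/cos(c), c)


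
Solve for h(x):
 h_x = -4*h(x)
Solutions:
 h(x) = C1*exp(-4*x)


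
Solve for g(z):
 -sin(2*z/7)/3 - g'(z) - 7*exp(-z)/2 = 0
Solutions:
 g(z) = C1 + 7*cos(2*z/7)/6 + 7*exp(-z)/2


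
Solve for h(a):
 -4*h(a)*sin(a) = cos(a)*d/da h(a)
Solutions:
 h(a) = C1*cos(a)^4


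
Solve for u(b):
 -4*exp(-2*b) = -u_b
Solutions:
 u(b) = C1 - 2*exp(-2*b)


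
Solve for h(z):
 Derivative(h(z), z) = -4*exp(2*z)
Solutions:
 h(z) = C1 - 2*exp(2*z)


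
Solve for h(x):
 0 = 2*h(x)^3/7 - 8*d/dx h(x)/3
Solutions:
 h(x) = -sqrt(14)*sqrt(-1/(C1 + 3*x))
 h(x) = sqrt(14)*sqrt(-1/(C1 + 3*x))


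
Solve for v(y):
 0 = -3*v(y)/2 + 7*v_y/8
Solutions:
 v(y) = C1*exp(12*y/7)


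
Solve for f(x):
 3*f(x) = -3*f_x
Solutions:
 f(x) = C1*exp(-x)


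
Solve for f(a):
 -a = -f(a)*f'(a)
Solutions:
 f(a) = -sqrt(C1 + a^2)
 f(a) = sqrt(C1 + a^2)


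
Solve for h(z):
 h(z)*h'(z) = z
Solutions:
 h(z) = -sqrt(C1 + z^2)
 h(z) = sqrt(C1 + z^2)


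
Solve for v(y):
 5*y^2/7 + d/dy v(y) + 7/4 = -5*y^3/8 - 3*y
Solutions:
 v(y) = C1 - 5*y^4/32 - 5*y^3/21 - 3*y^2/2 - 7*y/4


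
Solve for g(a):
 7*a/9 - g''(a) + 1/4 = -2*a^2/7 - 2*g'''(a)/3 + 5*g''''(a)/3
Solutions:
 g(a) = C1 + C2*a + a^4/42 + 73*a^3/378 + 53*a^2/1512 + (C3*sin(sqrt(14)*a/5) + C4*cos(sqrt(14)*a/5))*exp(a/5)


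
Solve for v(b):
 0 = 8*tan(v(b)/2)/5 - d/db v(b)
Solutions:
 v(b) = -2*asin(C1*exp(4*b/5)) + 2*pi
 v(b) = 2*asin(C1*exp(4*b/5))


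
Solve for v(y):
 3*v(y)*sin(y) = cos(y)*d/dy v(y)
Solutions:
 v(y) = C1/cos(y)^3


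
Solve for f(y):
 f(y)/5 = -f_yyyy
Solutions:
 f(y) = (C1*sin(sqrt(2)*5^(3/4)*y/10) + C2*cos(sqrt(2)*5^(3/4)*y/10))*exp(-sqrt(2)*5^(3/4)*y/10) + (C3*sin(sqrt(2)*5^(3/4)*y/10) + C4*cos(sqrt(2)*5^(3/4)*y/10))*exp(sqrt(2)*5^(3/4)*y/10)


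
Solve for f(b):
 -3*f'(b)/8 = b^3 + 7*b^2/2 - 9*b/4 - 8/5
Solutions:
 f(b) = C1 - 2*b^4/3 - 28*b^3/9 + 3*b^2 + 64*b/15


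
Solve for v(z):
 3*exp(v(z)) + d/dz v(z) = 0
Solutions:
 v(z) = log(1/(C1 + 3*z))


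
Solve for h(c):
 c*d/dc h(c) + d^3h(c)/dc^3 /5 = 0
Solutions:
 h(c) = C1 + Integral(C2*airyai(-5^(1/3)*c) + C3*airybi(-5^(1/3)*c), c)


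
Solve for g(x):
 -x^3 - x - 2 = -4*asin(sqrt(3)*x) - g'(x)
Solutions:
 g(x) = C1 + x^4/4 + x^2/2 - 4*x*asin(sqrt(3)*x) + 2*x - 4*sqrt(3)*sqrt(1 - 3*x^2)/3


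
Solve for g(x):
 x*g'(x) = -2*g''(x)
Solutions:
 g(x) = C1 + C2*erf(x/2)


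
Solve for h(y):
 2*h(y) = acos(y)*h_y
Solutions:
 h(y) = C1*exp(2*Integral(1/acos(y), y))


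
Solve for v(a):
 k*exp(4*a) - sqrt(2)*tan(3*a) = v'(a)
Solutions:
 v(a) = C1 + k*exp(4*a)/4 + sqrt(2)*log(cos(3*a))/3


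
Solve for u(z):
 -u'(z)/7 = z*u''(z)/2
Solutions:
 u(z) = C1 + C2*z^(5/7)


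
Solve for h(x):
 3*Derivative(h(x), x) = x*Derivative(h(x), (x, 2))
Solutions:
 h(x) = C1 + C2*x^4


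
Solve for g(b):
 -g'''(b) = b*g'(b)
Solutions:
 g(b) = C1 + Integral(C2*airyai(-b) + C3*airybi(-b), b)


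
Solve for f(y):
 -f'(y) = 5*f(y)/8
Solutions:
 f(y) = C1*exp(-5*y/8)


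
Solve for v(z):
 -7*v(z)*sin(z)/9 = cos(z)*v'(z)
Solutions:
 v(z) = C1*cos(z)^(7/9)


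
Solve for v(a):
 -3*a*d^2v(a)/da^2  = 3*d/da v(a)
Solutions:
 v(a) = C1 + C2*log(a)


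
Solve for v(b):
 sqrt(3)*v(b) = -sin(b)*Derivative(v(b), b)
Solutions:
 v(b) = C1*(cos(b) + 1)^(sqrt(3)/2)/(cos(b) - 1)^(sqrt(3)/2)


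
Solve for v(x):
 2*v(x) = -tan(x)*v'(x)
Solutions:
 v(x) = C1/sin(x)^2


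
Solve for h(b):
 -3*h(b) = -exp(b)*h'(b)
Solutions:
 h(b) = C1*exp(-3*exp(-b))


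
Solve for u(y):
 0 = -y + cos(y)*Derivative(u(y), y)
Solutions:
 u(y) = C1 + Integral(y/cos(y), y)


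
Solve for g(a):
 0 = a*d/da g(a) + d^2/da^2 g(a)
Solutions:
 g(a) = C1 + C2*erf(sqrt(2)*a/2)


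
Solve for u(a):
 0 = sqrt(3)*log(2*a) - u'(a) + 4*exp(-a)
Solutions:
 u(a) = C1 + sqrt(3)*a*log(a) + sqrt(3)*a*(-1 + log(2)) - 4*exp(-a)


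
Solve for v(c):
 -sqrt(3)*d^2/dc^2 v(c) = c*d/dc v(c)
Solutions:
 v(c) = C1 + C2*erf(sqrt(2)*3^(3/4)*c/6)


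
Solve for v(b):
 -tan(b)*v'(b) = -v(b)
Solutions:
 v(b) = C1*sin(b)


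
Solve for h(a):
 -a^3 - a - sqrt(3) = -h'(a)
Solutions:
 h(a) = C1 + a^4/4 + a^2/2 + sqrt(3)*a


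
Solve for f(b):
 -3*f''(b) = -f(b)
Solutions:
 f(b) = C1*exp(-sqrt(3)*b/3) + C2*exp(sqrt(3)*b/3)


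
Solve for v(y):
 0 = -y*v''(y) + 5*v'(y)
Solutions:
 v(y) = C1 + C2*y^6


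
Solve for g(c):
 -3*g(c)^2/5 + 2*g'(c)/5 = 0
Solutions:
 g(c) = -2/(C1 + 3*c)


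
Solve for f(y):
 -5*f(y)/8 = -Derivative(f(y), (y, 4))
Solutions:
 f(y) = C1*exp(-10^(1/4)*y/2) + C2*exp(10^(1/4)*y/2) + C3*sin(10^(1/4)*y/2) + C4*cos(10^(1/4)*y/2)


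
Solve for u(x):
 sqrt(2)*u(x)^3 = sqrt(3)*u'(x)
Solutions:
 u(x) = -sqrt(6)*sqrt(-1/(C1 + sqrt(6)*x))/2
 u(x) = sqrt(6)*sqrt(-1/(C1 + sqrt(6)*x))/2


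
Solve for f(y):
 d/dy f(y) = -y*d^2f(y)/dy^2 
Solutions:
 f(y) = C1 + C2*log(y)


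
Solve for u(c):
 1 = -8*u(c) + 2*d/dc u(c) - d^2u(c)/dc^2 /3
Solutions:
 u(c) = (C1*sin(sqrt(15)*c) + C2*cos(sqrt(15)*c))*exp(3*c) - 1/8


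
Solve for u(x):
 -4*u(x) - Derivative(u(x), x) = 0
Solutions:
 u(x) = C1*exp(-4*x)


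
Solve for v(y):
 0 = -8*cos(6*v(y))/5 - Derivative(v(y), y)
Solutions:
 8*y/5 - log(sin(6*v(y)) - 1)/12 + log(sin(6*v(y)) + 1)/12 = C1


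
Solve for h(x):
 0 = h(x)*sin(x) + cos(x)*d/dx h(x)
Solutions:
 h(x) = C1*cos(x)


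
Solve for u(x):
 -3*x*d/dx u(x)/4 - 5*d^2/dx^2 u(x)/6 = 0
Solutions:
 u(x) = C1 + C2*erf(3*sqrt(5)*x/10)


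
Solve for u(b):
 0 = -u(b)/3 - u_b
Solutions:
 u(b) = C1*exp(-b/3)


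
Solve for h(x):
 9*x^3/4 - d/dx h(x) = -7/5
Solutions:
 h(x) = C1 + 9*x^4/16 + 7*x/5


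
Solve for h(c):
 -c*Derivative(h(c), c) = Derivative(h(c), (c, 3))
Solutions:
 h(c) = C1 + Integral(C2*airyai(-c) + C3*airybi(-c), c)


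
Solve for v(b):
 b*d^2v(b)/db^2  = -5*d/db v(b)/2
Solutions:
 v(b) = C1 + C2/b^(3/2)


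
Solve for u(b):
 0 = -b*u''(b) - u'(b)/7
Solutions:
 u(b) = C1 + C2*b^(6/7)


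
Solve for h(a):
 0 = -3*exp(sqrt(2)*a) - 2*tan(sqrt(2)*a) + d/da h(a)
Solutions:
 h(a) = C1 + 3*sqrt(2)*exp(sqrt(2)*a)/2 - sqrt(2)*log(cos(sqrt(2)*a))


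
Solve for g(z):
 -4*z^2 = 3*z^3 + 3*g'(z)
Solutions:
 g(z) = C1 - z^4/4 - 4*z^3/9


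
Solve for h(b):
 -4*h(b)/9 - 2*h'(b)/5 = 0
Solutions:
 h(b) = C1*exp(-10*b/9)


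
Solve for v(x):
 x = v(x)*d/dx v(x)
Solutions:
 v(x) = -sqrt(C1 + x^2)
 v(x) = sqrt(C1 + x^2)


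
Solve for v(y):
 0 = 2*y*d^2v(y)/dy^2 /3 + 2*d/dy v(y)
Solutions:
 v(y) = C1 + C2/y^2


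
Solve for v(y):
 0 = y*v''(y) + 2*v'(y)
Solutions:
 v(y) = C1 + C2/y


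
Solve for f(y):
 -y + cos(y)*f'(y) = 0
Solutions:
 f(y) = C1 + Integral(y/cos(y), y)


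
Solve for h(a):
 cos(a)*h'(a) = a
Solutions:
 h(a) = C1 + Integral(a/cos(a), a)


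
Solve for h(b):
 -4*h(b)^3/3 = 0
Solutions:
 h(b) = 0


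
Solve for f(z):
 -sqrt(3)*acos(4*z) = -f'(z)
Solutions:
 f(z) = C1 + sqrt(3)*(z*acos(4*z) - sqrt(1 - 16*z^2)/4)


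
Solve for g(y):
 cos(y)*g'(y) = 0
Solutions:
 g(y) = C1


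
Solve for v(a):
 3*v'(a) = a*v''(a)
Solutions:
 v(a) = C1 + C2*a^4


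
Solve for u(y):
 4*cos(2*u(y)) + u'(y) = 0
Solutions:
 u(y) = -asin((C1 + exp(16*y))/(C1 - exp(16*y)))/2 + pi/2
 u(y) = asin((C1 + exp(16*y))/(C1 - exp(16*y)))/2


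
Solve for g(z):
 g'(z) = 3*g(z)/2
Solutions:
 g(z) = C1*exp(3*z/2)


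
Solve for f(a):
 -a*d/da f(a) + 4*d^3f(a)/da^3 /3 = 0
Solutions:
 f(a) = C1 + Integral(C2*airyai(6^(1/3)*a/2) + C3*airybi(6^(1/3)*a/2), a)


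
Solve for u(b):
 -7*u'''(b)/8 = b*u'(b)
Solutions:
 u(b) = C1 + Integral(C2*airyai(-2*7^(2/3)*b/7) + C3*airybi(-2*7^(2/3)*b/7), b)


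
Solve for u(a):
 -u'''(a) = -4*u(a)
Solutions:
 u(a) = C3*exp(2^(2/3)*a) + (C1*sin(2^(2/3)*sqrt(3)*a/2) + C2*cos(2^(2/3)*sqrt(3)*a/2))*exp(-2^(2/3)*a/2)


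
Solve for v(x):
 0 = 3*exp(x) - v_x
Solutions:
 v(x) = C1 + 3*exp(x)


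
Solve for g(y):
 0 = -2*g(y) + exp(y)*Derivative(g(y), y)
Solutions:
 g(y) = C1*exp(-2*exp(-y))


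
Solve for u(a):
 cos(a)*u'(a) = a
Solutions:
 u(a) = C1 + Integral(a/cos(a), a)


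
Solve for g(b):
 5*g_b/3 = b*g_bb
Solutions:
 g(b) = C1 + C2*b^(8/3)


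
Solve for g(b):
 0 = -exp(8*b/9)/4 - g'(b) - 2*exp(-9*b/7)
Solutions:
 g(b) = C1 - 9*exp(8*b/9)/32 + 14*exp(-9*b/7)/9


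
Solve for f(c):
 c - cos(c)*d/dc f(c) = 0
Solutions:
 f(c) = C1 + Integral(c/cos(c), c)


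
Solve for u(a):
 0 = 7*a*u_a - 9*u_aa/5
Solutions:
 u(a) = C1 + C2*erfi(sqrt(70)*a/6)


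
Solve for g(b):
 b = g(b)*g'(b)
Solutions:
 g(b) = -sqrt(C1 + b^2)
 g(b) = sqrt(C1 + b^2)


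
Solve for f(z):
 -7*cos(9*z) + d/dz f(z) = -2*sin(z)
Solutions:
 f(z) = C1 + 7*sin(9*z)/9 + 2*cos(z)


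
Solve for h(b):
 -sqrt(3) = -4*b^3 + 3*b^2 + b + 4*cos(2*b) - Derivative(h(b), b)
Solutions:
 h(b) = C1 - b^4 + b^3 + b^2/2 + sqrt(3)*b + 2*sin(2*b)


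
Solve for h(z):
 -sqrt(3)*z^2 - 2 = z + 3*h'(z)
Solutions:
 h(z) = C1 - sqrt(3)*z^3/9 - z^2/6 - 2*z/3


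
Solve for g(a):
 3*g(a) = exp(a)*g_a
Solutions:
 g(a) = C1*exp(-3*exp(-a))


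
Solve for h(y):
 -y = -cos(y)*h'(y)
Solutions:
 h(y) = C1 + Integral(y/cos(y), y)


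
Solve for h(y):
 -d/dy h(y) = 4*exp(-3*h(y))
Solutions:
 h(y) = log(C1 - 12*y)/3
 h(y) = log((-3^(1/3) - 3^(5/6)*I)*(C1 - 4*y)^(1/3)/2)
 h(y) = log((-3^(1/3) + 3^(5/6)*I)*(C1 - 4*y)^(1/3)/2)


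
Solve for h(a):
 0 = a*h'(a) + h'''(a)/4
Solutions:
 h(a) = C1 + Integral(C2*airyai(-2^(2/3)*a) + C3*airybi(-2^(2/3)*a), a)


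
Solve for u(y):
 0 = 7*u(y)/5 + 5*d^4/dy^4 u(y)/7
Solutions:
 u(y) = (C1*sin(sqrt(70)*y/10) + C2*cos(sqrt(70)*y/10))*exp(-sqrt(70)*y/10) + (C3*sin(sqrt(70)*y/10) + C4*cos(sqrt(70)*y/10))*exp(sqrt(70)*y/10)


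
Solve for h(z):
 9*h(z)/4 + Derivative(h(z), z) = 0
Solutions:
 h(z) = C1*exp(-9*z/4)


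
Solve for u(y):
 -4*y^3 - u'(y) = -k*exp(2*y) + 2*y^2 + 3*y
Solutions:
 u(y) = C1 + k*exp(2*y)/2 - y^4 - 2*y^3/3 - 3*y^2/2


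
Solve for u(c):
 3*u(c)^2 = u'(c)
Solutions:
 u(c) = -1/(C1 + 3*c)


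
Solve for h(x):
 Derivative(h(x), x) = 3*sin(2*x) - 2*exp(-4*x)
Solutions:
 h(x) = C1 - 3*cos(2*x)/2 + exp(-4*x)/2


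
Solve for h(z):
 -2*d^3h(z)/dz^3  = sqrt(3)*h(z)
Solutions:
 h(z) = C3*exp(-2^(2/3)*3^(1/6)*z/2) + (C1*sin(6^(2/3)*z/4) + C2*cos(6^(2/3)*z/4))*exp(2^(2/3)*3^(1/6)*z/4)


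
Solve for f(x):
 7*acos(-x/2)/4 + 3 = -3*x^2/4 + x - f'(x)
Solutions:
 f(x) = C1 - x^3/4 + x^2/2 - 7*x*acos(-x/2)/4 - 3*x - 7*sqrt(4 - x^2)/4


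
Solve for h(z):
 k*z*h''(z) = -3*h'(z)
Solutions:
 h(z) = C1 + z^(((re(k) - 3)*re(k) + im(k)^2)/(re(k)^2 + im(k)^2))*(C2*sin(3*log(z)*Abs(im(k))/(re(k)^2 + im(k)^2)) + C3*cos(3*log(z)*im(k)/(re(k)^2 + im(k)^2)))


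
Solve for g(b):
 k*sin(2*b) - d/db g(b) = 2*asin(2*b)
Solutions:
 g(b) = C1 - 2*b*asin(2*b) - k*cos(2*b)/2 - sqrt(1 - 4*b^2)


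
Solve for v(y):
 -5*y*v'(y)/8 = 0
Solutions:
 v(y) = C1


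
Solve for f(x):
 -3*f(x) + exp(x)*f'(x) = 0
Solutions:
 f(x) = C1*exp(-3*exp(-x))


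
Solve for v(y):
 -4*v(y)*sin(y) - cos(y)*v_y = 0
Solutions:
 v(y) = C1*cos(y)^4
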